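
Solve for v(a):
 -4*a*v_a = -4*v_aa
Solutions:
 v(a) = C1 + C2*erfi(sqrt(2)*a/2)


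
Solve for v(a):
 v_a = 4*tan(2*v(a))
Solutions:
 v(a) = -asin(C1*exp(8*a))/2 + pi/2
 v(a) = asin(C1*exp(8*a))/2


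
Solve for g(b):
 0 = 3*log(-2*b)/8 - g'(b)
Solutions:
 g(b) = C1 + 3*b*log(-b)/8 + 3*b*(-1 + log(2))/8


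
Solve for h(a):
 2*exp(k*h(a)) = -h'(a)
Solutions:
 h(a) = Piecewise((log(1/(C1*k + 2*a*k))/k, Ne(k, 0)), (nan, True))
 h(a) = Piecewise((C1 - 2*a, Eq(k, 0)), (nan, True))


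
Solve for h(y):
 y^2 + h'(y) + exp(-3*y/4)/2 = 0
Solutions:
 h(y) = C1 - y^3/3 + 2*exp(-3*y/4)/3


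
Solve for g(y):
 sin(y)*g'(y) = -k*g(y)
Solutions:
 g(y) = C1*exp(k*(-log(cos(y) - 1) + log(cos(y) + 1))/2)


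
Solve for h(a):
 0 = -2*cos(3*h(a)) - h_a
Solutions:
 h(a) = -asin((C1 + exp(12*a))/(C1 - exp(12*a)))/3 + pi/3
 h(a) = asin((C1 + exp(12*a))/(C1 - exp(12*a)))/3


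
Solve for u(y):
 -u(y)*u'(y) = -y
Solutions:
 u(y) = -sqrt(C1 + y^2)
 u(y) = sqrt(C1 + y^2)


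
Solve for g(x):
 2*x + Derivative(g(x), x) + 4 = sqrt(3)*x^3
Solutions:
 g(x) = C1 + sqrt(3)*x^4/4 - x^2 - 4*x


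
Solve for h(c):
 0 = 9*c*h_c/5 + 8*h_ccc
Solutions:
 h(c) = C1 + Integral(C2*airyai(-15^(2/3)*c/10) + C3*airybi(-15^(2/3)*c/10), c)


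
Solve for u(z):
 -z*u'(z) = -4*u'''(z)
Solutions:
 u(z) = C1 + Integral(C2*airyai(2^(1/3)*z/2) + C3*airybi(2^(1/3)*z/2), z)


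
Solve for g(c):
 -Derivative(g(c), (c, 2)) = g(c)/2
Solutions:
 g(c) = C1*sin(sqrt(2)*c/2) + C2*cos(sqrt(2)*c/2)


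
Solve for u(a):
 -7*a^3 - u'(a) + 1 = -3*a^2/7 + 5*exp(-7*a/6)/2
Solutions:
 u(a) = C1 - 7*a^4/4 + a^3/7 + a + 15*exp(-7*a/6)/7


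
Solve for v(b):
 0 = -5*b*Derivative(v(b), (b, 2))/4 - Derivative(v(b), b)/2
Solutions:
 v(b) = C1 + C2*b^(3/5)


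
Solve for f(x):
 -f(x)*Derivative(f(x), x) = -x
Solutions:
 f(x) = -sqrt(C1 + x^2)
 f(x) = sqrt(C1 + x^2)


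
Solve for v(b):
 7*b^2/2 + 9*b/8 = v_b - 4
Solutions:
 v(b) = C1 + 7*b^3/6 + 9*b^2/16 + 4*b


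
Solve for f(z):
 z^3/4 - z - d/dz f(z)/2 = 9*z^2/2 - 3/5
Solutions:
 f(z) = C1 + z^4/8 - 3*z^3 - z^2 + 6*z/5


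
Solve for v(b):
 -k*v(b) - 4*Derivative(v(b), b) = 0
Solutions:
 v(b) = C1*exp(-b*k/4)


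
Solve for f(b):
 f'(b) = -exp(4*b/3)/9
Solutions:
 f(b) = C1 - exp(4*b/3)/12


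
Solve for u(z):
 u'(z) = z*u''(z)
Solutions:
 u(z) = C1 + C2*z^2


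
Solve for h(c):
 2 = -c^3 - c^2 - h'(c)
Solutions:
 h(c) = C1 - c^4/4 - c^3/3 - 2*c


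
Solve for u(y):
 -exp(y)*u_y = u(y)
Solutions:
 u(y) = C1*exp(exp(-y))


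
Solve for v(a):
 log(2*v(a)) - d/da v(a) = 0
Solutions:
 -Integral(1/(log(_y) + log(2)), (_y, v(a))) = C1 - a


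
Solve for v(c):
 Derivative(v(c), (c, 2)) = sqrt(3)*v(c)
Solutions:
 v(c) = C1*exp(-3^(1/4)*c) + C2*exp(3^(1/4)*c)


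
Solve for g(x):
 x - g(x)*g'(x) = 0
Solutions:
 g(x) = -sqrt(C1 + x^2)
 g(x) = sqrt(C1 + x^2)


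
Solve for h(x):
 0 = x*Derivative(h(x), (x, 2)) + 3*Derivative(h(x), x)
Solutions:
 h(x) = C1 + C2/x^2


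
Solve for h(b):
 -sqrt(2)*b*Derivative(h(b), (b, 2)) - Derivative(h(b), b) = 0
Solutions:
 h(b) = C1 + C2*b^(1 - sqrt(2)/2)


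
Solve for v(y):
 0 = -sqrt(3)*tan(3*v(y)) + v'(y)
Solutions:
 v(y) = -asin(C1*exp(3*sqrt(3)*y))/3 + pi/3
 v(y) = asin(C1*exp(3*sqrt(3)*y))/3


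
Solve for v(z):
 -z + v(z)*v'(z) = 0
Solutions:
 v(z) = -sqrt(C1 + z^2)
 v(z) = sqrt(C1 + z^2)


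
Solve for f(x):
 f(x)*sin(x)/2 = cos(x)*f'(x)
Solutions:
 f(x) = C1/sqrt(cos(x))


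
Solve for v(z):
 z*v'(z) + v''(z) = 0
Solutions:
 v(z) = C1 + C2*erf(sqrt(2)*z/2)


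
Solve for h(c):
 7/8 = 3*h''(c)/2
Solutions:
 h(c) = C1 + C2*c + 7*c^2/24


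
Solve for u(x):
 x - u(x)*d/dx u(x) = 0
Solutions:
 u(x) = -sqrt(C1 + x^2)
 u(x) = sqrt(C1 + x^2)


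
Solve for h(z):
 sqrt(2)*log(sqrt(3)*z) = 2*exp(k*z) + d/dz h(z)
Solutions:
 h(z) = C1 + sqrt(2)*z*log(z) + sqrt(2)*z*(-1 + log(3)/2) + Piecewise((-2*exp(k*z)/k, Ne(k, 0)), (-2*z, True))


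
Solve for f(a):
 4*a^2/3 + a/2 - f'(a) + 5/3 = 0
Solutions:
 f(a) = C1 + 4*a^3/9 + a^2/4 + 5*a/3


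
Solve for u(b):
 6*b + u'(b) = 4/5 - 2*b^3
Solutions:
 u(b) = C1 - b^4/2 - 3*b^2 + 4*b/5


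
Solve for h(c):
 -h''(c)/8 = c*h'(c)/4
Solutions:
 h(c) = C1 + C2*erf(c)


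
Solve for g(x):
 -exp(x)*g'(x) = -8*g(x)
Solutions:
 g(x) = C1*exp(-8*exp(-x))


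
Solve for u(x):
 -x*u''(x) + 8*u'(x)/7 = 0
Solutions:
 u(x) = C1 + C2*x^(15/7)


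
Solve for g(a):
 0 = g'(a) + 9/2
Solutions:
 g(a) = C1 - 9*a/2


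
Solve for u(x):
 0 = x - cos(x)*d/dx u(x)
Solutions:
 u(x) = C1 + Integral(x/cos(x), x)


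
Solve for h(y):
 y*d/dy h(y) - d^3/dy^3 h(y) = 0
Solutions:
 h(y) = C1 + Integral(C2*airyai(y) + C3*airybi(y), y)


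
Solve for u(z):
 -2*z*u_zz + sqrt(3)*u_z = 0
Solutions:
 u(z) = C1 + C2*z^(sqrt(3)/2 + 1)


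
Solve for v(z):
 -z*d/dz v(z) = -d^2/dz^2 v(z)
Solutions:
 v(z) = C1 + C2*erfi(sqrt(2)*z/2)


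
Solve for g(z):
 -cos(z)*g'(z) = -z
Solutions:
 g(z) = C1 + Integral(z/cos(z), z)


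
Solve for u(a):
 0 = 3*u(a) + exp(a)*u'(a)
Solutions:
 u(a) = C1*exp(3*exp(-a))


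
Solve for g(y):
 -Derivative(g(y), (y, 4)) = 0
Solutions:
 g(y) = C1 + C2*y + C3*y^2 + C4*y^3


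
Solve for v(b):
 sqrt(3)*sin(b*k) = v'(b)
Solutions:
 v(b) = C1 - sqrt(3)*cos(b*k)/k


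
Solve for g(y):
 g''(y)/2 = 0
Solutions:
 g(y) = C1 + C2*y


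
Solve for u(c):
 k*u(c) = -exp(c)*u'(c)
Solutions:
 u(c) = C1*exp(k*exp(-c))


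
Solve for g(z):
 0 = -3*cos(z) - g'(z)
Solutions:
 g(z) = C1 - 3*sin(z)


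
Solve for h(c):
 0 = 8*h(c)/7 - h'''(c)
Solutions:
 h(c) = C3*exp(2*7^(2/3)*c/7) + (C1*sin(sqrt(3)*7^(2/3)*c/7) + C2*cos(sqrt(3)*7^(2/3)*c/7))*exp(-7^(2/3)*c/7)


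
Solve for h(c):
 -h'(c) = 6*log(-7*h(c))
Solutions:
 Integral(1/(log(-_y) + log(7)), (_y, h(c)))/6 = C1 - c


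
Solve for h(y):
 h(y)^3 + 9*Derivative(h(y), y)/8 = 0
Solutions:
 h(y) = -3*sqrt(2)*sqrt(-1/(C1 - 8*y))/2
 h(y) = 3*sqrt(2)*sqrt(-1/(C1 - 8*y))/2


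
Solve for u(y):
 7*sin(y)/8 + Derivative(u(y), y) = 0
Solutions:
 u(y) = C1 + 7*cos(y)/8


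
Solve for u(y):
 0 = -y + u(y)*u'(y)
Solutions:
 u(y) = -sqrt(C1 + y^2)
 u(y) = sqrt(C1 + y^2)


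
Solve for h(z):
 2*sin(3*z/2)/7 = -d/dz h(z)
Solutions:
 h(z) = C1 + 4*cos(3*z/2)/21


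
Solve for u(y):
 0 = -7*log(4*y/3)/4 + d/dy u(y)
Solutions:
 u(y) = C1 + 7*y*log(y)/4 - 7*y*log(3)/4 - 7*y/4 + 7*y*log(2)/2


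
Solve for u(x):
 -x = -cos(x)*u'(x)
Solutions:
 u(x) = C1 + Integral(x/cos(x), x)


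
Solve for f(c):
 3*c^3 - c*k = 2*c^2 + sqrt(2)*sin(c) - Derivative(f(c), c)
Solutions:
 f(c) = C1 - 3*c^4/4 + 2*c^3/3 + c^2*k/2 - sqrt(2)*cos(c)


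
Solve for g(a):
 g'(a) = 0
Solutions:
 g(a) = C1


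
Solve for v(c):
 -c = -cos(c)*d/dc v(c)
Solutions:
 v(c) = C1 + Integral(c/cos(c), c)


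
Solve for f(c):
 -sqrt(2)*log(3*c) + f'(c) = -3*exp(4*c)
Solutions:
 f(c) = C1 + sqrt(2)*c*log(c) + sqrt(2)*c*(-1 + log(3)) - 3*exp(4*c)/4


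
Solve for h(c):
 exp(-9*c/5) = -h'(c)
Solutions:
 h(c) = C1 + 5*exp(-9*c/5)/9


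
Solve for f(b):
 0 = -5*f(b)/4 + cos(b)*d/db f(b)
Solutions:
 f(b) = C1*(sin(b) + 1)^(5/8)/(sin(b) - 1)^(5/8)


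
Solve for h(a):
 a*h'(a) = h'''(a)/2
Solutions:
 h(a) = C1 + Integral(C2*airyai(2^(1/3)*a) + C3*airybi(2^(1/3)*a), a)


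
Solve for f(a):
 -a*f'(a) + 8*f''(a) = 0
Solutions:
 f(a) = C1 + C2*erfi(a/4)


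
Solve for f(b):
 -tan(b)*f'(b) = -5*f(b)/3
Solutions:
 f(b) = C1*sin(b)^(5/3)


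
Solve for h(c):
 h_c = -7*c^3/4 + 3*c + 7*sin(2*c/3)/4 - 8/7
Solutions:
 h(c) = C1 - 7*c^4/16 + 3*c^2/2 - 8*c/7 - 21*cos(2*c/3)/8


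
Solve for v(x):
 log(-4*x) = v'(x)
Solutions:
 v(x) = C1 + x*log(-x) + x*(-1 + 2*log(2))


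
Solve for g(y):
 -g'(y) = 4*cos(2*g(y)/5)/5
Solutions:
 4*y/5 - 5*log(sin(2*g(y)/5) - 1)/4 + 5*log(sin(2*g(y)/5) + 1)/4 = C1


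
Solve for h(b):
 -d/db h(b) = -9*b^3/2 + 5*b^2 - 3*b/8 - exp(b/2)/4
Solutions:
 h(b) = C1 + 9*b^4/8 - 5*b^3/3 + 3*b^2/16 + exp(b/2)/2


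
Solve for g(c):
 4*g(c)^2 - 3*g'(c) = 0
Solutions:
 g(c) = -3/(C1 + 4*c)


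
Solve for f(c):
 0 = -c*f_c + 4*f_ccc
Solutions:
 f(c) = C1 + Integral(C2*airyai(2^(1/3)*c/2) + C3*airybi(2^(1/3)*c/2), c)


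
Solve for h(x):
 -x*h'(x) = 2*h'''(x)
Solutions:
 h(x) = C1 + Integral(C2*airyai(-2^(2/3)*x/2) + C3*airybi(-2^(2/3)*x/2), x)


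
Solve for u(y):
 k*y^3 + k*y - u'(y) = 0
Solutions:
 u(y) = C1 + k*y^4/4 + k*y^2/2


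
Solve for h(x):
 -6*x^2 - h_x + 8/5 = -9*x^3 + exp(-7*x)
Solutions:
 h(x) = C1 + 9*x^4/4 - 2*x^3 + 8*x/5 + exp(-7*x)/7


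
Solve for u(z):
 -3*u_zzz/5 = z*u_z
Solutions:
 u(z) = C1 + Integral(C2*airyai(-3^(2/3)*5^(1/3)*z/3) + C3*airybi(-3^(2/3)*5^(1/3)*z/3), z)


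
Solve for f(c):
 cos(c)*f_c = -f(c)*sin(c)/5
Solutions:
 f(c) = C1*cos(c)^(1/5)


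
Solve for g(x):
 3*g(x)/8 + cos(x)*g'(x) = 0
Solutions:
 g(x) = C1*(sin(x) - 1)^(3/16)/(sin(x) + 1)^(3/16)


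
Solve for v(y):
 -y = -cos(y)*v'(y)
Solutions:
 v(y) = C1 + Integral(y/cos(y), y)


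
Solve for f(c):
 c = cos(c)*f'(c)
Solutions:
 f(c) = C1 + Integral(c/cos(c), c)


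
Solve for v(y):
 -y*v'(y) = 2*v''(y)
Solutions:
 v(y) = C1 + C2*erf(y/2)


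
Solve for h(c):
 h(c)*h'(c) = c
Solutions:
 h(c) = -sqrt(C1 + c^2)
 h(c) = sqrt(C1 + c^2)


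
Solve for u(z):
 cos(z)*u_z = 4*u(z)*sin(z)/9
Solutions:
 u(z) = C1/cos(z)^(4/9)


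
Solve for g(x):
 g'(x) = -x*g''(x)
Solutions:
 g(x) = C1 + C2*log(x)


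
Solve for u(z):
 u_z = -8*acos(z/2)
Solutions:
 u(z) = C1 - 8*z*acos(z/2) + 8*sqrt(4 - z^2)


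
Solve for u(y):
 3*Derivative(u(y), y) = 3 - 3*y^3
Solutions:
 u(y) = C1 - y^4/4 + y


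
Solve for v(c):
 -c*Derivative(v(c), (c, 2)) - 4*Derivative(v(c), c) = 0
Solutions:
 v(c) = C1 + C2/c^3


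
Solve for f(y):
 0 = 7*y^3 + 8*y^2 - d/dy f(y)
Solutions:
 f(y) = C1 + 7*y^4/4 + 8*y^3/3


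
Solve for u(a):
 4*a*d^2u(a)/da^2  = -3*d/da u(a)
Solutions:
 u(a) = C1 + C2*a^(1/4)


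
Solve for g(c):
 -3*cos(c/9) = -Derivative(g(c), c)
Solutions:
 g(c) = C1 + 27*sin(c/9)


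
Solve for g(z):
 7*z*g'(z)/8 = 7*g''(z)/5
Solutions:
 g(z) = C1 + C2*erfi(sqrt(5)*z/4)


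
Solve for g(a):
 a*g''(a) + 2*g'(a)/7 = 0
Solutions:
 g(a) = C1 + C2*a^(5/7)


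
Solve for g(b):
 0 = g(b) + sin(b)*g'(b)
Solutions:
 g(b) = C1*sqrt(cos(b) + 1)/sqrt(cos(b) - 1)


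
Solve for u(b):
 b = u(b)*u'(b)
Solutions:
 u(b) = -sqrt(C1 + b^2)
 u(b) = sqrt(C1 + b^2)


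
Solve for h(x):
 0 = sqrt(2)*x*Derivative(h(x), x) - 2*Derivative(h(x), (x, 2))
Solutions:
 h(x) = C1 + C2*erfi(2^(1/4)*x/2)


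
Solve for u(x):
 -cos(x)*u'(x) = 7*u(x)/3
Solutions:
 u(x) = C1*(sin(x) - 1)^(7/6)/(sin(x) + 1)^(7/6)


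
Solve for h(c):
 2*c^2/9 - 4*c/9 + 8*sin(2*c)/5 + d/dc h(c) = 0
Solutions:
 h(c) = C1 - 2*c^3/27 + 2*c^2/9 + 4*cos(2*c)/5


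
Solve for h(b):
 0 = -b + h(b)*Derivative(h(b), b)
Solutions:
 h(b) = -sqrt(C1 + b^2)
 h(b) = sqrt(C1 + b^2)


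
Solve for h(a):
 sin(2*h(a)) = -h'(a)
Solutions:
 h(a) = pi - acos((-C1 - exp(4*a))/(C1 - exp(4*a)))/2
 h(a) = acos((-C1 - exp(4*a))/(C1 - exp(4*a)))/2


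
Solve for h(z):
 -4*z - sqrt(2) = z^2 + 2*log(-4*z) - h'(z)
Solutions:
 h(z) = C1 + z^3/3 + 2*z^2 + 2*z*log(-z) + z*(-2 + sqrt(2) + 4*log(2))


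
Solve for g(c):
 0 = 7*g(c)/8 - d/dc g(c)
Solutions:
 g(c) = C1*exp(7*c/8)


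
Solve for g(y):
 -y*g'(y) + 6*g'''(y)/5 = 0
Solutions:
 g(y) = C1 + Integral(C2*airyai(5^(1/3)*6^(2/3)*y/6) + C3*airybi(5^(1/3)*6^(2/3)*y/6), y)


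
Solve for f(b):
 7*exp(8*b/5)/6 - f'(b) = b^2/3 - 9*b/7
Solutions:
 f(b) = C1 - b^3/9 + 9*b^2/14 + 35*exp(8*b/5)/48


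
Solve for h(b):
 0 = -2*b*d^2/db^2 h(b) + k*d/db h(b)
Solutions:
 h(b) = C1 + b^(re(k)/2 + 1)*(C2*sin(log(b)*Abs(im(k))/2) + C3*cos(log(b)*im(k)/2))


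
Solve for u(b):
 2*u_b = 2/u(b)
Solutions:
 u(b) = -sqrt(C1 + 2*b)
 u(b) = sqrt(C1 + 2*b)


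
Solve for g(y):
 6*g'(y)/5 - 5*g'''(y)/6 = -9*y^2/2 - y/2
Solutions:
 g(y) = C1 + C2*exp(-6*y/5) + C3*exp(6*y/5) - 5*y^3/4 - 5*y^2/24 - 125*y/24


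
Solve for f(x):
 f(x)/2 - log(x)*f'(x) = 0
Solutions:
 f(x) = C1*exp(li(x)/2)


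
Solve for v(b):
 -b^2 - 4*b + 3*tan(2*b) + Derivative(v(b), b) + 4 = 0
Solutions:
 v(b) = C1 + b^3/3 + 2*b^2 - 4*b + 3*log(cos(2*b))/2


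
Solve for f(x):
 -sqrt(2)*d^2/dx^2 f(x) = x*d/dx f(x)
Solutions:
 f(x) = C1 + C2*erf(2^(1/4)*x/2)


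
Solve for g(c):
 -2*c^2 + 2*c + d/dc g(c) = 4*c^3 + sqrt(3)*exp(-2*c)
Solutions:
 g(c) = C1 + c^4 + 2*c^3/3 - c^2 - sqrt(3)*exp(-2*c)/2


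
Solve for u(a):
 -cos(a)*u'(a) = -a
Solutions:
 u(a) = C1 + Integral(a/cos(a), a)


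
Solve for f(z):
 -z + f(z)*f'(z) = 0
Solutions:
 f(z) = -sqrt(C1 + z^2)
 f(z) = sqrt(C1 + z^2)


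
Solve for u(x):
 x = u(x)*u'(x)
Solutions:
 u(x) = -sqrt(C1 + x^2)
 u(x) = sqrt(C1 + x^2)


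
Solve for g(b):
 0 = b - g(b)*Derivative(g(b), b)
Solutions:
 g(b) = -sqrt(C1 + b^2)
 g(b) = sqrt(C1 + b^2)


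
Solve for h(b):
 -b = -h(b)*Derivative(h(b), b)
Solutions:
 h(b) = -sqrt(C1 + b^2)
 h(b) = sqrt(C1 + b^2)


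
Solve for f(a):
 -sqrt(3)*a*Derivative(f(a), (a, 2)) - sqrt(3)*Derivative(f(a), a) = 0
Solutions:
 f(a) = C1 + C2*log(a)


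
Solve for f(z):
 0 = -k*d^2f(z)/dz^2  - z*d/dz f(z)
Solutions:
 f(z) = C1 + C2*sqrt(k)*erf(sqrt(2)*z*sqrt(1/k)/2)


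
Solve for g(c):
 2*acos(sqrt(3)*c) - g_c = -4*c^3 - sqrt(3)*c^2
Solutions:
 g(c) = C1 + c^4 + sqrt(3)*c^3/3 + 2*c*acos(sqrt(3)*c) - 2*sqrt(3)*sqrt(1 - 3*c^2)/3


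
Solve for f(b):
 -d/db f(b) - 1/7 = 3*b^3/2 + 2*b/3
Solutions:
 f(b) = C1 - 3*b^4/8 - b^2/3 - b/7


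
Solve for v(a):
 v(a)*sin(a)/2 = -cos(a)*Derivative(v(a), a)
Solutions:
 v(a) = C1*sqrt(cos(a))


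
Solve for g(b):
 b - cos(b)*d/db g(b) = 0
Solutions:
 g(b) = C1 + Integral(b/cos(b), b)


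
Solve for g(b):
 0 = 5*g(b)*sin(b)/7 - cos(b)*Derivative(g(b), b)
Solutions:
 g(b) = C1/cos(b)^(5/7)


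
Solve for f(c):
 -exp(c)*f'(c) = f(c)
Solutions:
 f(c) = C1*exp(exp(-c))


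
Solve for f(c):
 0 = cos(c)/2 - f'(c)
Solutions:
 f(c) = C1 + sin(c)/2


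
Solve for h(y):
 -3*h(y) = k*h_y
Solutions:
 h(y) = C1*exp(-3*y/k)


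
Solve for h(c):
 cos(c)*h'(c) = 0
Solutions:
 h(c) = C1


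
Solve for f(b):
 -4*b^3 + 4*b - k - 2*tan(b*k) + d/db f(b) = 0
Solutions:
 f(b) = C1 + b^4 - 2*b^2 + b*k + 2*Piecewise((-log(cos(b*k))/k, Ne(k, 0)), (0, True))


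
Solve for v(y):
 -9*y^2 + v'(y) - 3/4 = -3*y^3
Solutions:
 v(y) = C1 - 3*y^4/4 + 3*y^3 + 3*y/4


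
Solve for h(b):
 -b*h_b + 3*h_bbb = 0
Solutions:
 h(b) = C1 + Integral(C2*airyai(3^(2/3)*b/3) + C3*airybi(3^(2/3)*b/3), b)


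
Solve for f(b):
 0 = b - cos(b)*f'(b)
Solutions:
 f(b) = C1 + Integral(b/cos(b), b)


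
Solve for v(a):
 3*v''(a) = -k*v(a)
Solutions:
 v(a) = C1*exp(-sqrt(3)*a*sqrt(-k)/3) + C2*exp(sqrt(3)*a*sqrt(-k)/3)


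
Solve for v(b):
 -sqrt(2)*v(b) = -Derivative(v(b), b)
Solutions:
 v(b) = C1*exp(sqrt(2)*b)


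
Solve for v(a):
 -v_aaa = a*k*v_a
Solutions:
 v(a) = C1 + Integral(C2*airyai(a*(-k)^(1/3)) + C3*airybi(a*(-k)^(1/3)), a)


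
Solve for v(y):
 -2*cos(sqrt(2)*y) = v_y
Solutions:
 v(y) = C1 - sqrt(2)*sin(sqrt(2)*y)


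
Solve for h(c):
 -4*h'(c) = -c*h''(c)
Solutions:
 h(c) = C1 + C2*c^5


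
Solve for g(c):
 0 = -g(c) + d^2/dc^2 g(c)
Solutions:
 g(c) = C1*exp(-c) + C2*exp(c)


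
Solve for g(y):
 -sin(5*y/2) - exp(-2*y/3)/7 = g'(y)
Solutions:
 g(y) = C1 + 2*cos(5*y/2)/5 + 3*exp(-2*y/3)/14


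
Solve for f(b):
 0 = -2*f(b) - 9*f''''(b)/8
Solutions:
 f(b) = (C1*sin(sqrt(6)*b/3) + C2*cos(sqrt(6)*b/3))*exp(-sqrt(6)*b/3) + (C3*sin(sqrt(6)*b/3) + C4*cos(sqrt(6)*b/3))*exp(sqrt(6)*b/3)


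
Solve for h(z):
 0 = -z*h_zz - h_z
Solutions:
 h(z) = C1 + C2*log(z)


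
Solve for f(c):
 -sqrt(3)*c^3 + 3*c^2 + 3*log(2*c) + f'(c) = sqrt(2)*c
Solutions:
 f(c) = C1 + sqrt(3)*c^4/4 - c^3 + sqrt(2)*c^2/2 - 3*c*log(c) - c*log(8) + 3*c


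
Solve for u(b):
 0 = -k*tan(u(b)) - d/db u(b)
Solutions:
 u(b) = pi - asin(C1*exp(-b*k))
 u(b) = asin(C1*exp(-b*k))


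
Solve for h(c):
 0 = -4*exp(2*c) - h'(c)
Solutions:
 h(c) = C1 - 2*exp(2*c)


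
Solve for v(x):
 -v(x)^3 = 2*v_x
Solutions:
 v(x) = -sqrt(-1/(C1 - x))
 v(x) = sqrt(-1/(C1 - x))


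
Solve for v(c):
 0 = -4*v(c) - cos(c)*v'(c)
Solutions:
 v(c) = C1*(sin(c)^2 - 2*sin(c) + 1)/(sin(c)^2 + 2*sin(c) + 1)


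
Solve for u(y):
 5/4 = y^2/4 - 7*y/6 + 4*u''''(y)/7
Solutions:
 u(y) = C1 + C2*y + C3*y^2 + C4*y^3 - 7*y^6/5760 + 49*y^5/2880 + 35*y^4/384


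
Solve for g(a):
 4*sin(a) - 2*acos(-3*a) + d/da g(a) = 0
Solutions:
 g(a) = C1 + 2*a*acos(-3*a) + 2*sqrt(1 - 9*a^2)/3 + 4*cos(a)


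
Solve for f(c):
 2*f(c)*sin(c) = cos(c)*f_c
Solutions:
 f(c) = C1/cos(c)^2


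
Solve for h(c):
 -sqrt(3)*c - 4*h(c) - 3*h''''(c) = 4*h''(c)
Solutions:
 h(c) = -sqrt(3)*c/4 + (C1*sin(sqrt(2)*3^(3/4)*c*cos(atan(sqrt(2))/2)/3) + C2*cos(sqrt(2)*3^(3/4)*c*cos(atan(sqrt(2))/2)/3))*exp(-sqrt(2)*3^(3/4)*c*sin(atan(sqrt(2))/2)/3) + (C3*sin(sqrt(2)*3^(3/4)*c*cos(atan(sqrt(2))/2)/3) + C4*cos(sqrt(2)*3^(3/4)*c*cos(atan(sqrt(2))/2)/3))*exp(sqrt(2)*3^(3/4)*c*sin(atan(sqrt(2))/2)/3)


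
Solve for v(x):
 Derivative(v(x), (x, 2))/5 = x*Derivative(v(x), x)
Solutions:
 v(x) = C1 + C2*erfi(sqrt(10)*x/2)


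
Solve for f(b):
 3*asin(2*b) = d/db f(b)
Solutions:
 f(b) = C1 + 3*b*asin(2*b) + 3*sqrt(1 - 4*b^2)/2


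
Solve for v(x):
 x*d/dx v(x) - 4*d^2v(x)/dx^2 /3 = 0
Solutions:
 v(x) = C1 + C2*erfi(sqrt(6)*x/4)


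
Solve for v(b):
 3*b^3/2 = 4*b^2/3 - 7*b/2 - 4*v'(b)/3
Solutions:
 v(b) = C1 - 9*b^4/32 + b^3/3 - 21*b^2/16


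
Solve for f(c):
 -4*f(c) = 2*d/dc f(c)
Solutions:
 f(c) = C1*exp(-2*c)


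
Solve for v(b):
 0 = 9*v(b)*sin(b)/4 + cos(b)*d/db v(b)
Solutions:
 v(b) = C1*cos(b)^(9/4)


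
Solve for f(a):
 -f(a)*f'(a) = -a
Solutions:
 f(a) = -sqrt(C1 + a^2)
 f(a) = sqrt(C1 + a^2)


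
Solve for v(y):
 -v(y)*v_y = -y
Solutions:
 v(y) = -sqrt(C1 + y^2)
 v(y) = sqrt(C1 + y^2)


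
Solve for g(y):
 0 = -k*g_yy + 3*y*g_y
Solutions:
 g(y) = C1 + C2*erf(sqrt(6)*y*sqrt(-1/k)/2)/sqrt(-1/k)


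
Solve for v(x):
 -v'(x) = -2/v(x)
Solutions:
 v(x) = -sqrt(C1 + 4*x)
 v(x) = sqrt(C1 + 4*x)


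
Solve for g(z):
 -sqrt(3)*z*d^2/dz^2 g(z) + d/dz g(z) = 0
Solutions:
 g(z) = C1 + C2*z^(sqrt(3)/3 + 1)


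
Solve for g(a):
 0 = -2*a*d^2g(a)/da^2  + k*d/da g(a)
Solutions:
 g(a) = C1 + a^(re(k)/2 + 1)*(C2*sin(log(a)*Abs(im(k))/2) + C3*cos(log(a)*im(k)/2))


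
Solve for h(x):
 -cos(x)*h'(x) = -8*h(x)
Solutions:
 h(x) = C1*(sin(x)^4 + 4*sin(x)^3 + 6*sin(x)^2 + 4*sin(x) + 1)/(sin(x)^4 - 4*sin(x)^3 + 6*sin(x)^2 - 4*sin(x) + 1)


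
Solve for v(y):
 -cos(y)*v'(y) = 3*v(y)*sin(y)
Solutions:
 v(y) = C1*cos(y)^3


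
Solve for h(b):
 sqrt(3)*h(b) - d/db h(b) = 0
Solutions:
 h(b) = C1*exp(sqrt(3)*b)


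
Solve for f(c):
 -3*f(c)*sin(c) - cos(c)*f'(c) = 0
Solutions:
 f(c) = C1*cos(c)^3


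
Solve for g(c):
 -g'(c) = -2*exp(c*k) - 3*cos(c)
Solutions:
 g(c) = C1 + 3*sin(c) + 2*exp(c*k)/k


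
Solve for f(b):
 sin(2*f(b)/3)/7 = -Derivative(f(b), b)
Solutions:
 b/7 + 3*log(cos(2*f(b)/3) - 1)/4 - 3*log(cos(2*f(b)/3) + 1)/4 = C1


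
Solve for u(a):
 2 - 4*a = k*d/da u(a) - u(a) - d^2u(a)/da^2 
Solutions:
 u(a) = C1*exp(a*(k - sqrt(k^2 - 4))/2) + C2*exp(a*(k + sqrt(k^2 - 4))/2) + 4*a + 4*k - 2


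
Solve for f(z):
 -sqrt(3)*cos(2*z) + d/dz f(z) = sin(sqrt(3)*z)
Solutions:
 f(z) = C1 + sqrt(3)*sin(2*z)/2 - sqrt(3)*cos(sqrt(3)*z)/3


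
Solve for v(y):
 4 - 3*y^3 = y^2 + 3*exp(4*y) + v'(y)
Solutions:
 v(y) = C1 - 3*y^4/4 - y^3/3 + 4*y - 3*exp(4*y)/4


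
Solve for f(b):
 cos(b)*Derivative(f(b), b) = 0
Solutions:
 f(b) = C1


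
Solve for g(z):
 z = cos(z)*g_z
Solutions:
 g(z) = C1 + Integral(z/cos(z), z)


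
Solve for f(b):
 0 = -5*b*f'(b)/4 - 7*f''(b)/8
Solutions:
 f(b) = C1 + C2*erf(sqrt(35)*b/7)


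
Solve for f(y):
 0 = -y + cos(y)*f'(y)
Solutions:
 f(y) = C1 + Integral(y/cos(y), y)


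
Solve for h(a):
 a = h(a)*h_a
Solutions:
 h(a) = -sqrt(C1 + a^2)
 h(a) = sqrt(C1 + a^2)


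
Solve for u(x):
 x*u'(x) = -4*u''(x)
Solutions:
 u(x) = C1 + C2*erf(sqrt(2)*x/4)


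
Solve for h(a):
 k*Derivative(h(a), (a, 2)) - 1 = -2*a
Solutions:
 h(a) = C1 + C2*a - a^3/(3*k) + a^2/(2*k)


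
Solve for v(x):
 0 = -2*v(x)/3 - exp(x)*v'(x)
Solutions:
 v(x) = C1*exp(2*exp(-x)/3)


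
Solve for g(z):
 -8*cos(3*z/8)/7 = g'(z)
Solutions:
 g(z) = C1 - 64*sin(3*z/8)/21


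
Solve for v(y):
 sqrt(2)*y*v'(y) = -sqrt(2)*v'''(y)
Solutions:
 v(y) = C1 + Integral(C2*airyai(-y) + C3*airybi(-y), y)


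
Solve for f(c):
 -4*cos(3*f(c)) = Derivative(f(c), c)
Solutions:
 f(c) = -asin((C1 + exp(24*c))/(C1 - exp(24*c)))/3 + pi/3
 f(c) = asin((C1 + exp(24*c))/(C1 - exp(24*c)))/3


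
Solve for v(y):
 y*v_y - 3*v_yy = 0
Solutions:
 v(y) = C1 + C2*erfi(sqrt(6)*y/6)


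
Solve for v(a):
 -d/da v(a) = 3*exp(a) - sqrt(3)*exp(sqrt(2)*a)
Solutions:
 v(a) = C1 - 3*exp(a) + sqrt(6)*exp(sqrt(2)*a)/2


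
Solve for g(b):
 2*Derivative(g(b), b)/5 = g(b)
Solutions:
 g(b) = C1*exp(5*b/2)


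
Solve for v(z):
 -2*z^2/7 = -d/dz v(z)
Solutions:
 v(z) = C1 + 2*z^3/21


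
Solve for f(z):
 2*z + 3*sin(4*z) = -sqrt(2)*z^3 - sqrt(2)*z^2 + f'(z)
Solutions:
 f(z) = C1 + sqrt(2)*z^4/4 + sqrt(2)*z^3/3 + z^2 - 3*cos(4*z)/4


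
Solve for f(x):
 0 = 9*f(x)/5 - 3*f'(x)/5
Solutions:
 f(x) = C1*exp(3*x)


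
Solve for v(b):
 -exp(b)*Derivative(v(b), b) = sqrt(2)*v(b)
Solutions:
 v(b) = C1*exp(sqrt(2)*exp(-b))


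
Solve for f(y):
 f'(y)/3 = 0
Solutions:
 f(y) = C1


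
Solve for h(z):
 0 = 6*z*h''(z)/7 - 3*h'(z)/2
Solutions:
 h(z) = C1 + C2*z^(11/4)


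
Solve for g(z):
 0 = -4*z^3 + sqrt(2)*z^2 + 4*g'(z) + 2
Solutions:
 g(z) = C1 + z^4/4 - sqrt(2)*z^3/12 - z/2


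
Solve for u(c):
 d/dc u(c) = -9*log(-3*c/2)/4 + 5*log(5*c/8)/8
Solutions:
 u(c) = C1 - 13*c*log(c)/8 + c*(-18*log(3) + 3*log(2) + 5*log(5) + 13 - 18*I*pi)/8


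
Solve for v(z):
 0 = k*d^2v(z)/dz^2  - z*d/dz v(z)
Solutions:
 v(z) = C1 + C2*erf(sqrt(2)*z*sqrt(-1/k)/2)/sqrt(-1/k)


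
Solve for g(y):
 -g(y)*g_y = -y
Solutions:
 g(y) = -sqrt(C1 + y^2)
 g(y) = sqrt(C1 + y^2)


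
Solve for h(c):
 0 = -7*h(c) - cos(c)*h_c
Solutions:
 h(c) = C1*sqrt(sin(c) - 1)*(sin(c)^3 - 3*sin(c)^2 + 3*sin(c) - 1)/(sqrt(sin(c) + 1)*(sin(c)^3 + 3*sin(c)^2 + 3*sin(c) + 1))


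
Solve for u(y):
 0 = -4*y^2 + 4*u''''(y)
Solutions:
 u(y) = C1 + C2*y + C3*y^2 + C4*y^3 + y^6/360


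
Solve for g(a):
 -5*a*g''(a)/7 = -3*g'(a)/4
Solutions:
 g(a) = C1 + C2*a^(41/20)


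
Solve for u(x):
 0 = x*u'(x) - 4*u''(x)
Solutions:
 u(x) = C1 + C2*erfi(sqrt(2)*x/4)


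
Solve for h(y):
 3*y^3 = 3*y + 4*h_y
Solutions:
 h(y) = C1 + 3*y^4/16 - 3*y^2/8


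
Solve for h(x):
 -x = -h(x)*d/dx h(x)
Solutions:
 h(x) = -sqrt(C1 + x^2)
 h(x) = sqrt(C1 + x^2)


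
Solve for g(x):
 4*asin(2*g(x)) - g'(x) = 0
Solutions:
 Integral(1/asin(2*_y), (_y, g(x))) = C1 + 4*x


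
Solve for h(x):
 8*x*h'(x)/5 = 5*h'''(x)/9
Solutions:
 h(x) = C1 + Integral(C2*airyai(2*3^(2/3)*5^(1/3)*x/5) + C3*airybi(2*3^(2/3)*5^(1/3)*x/5), x)


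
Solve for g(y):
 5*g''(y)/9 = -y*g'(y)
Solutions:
 g(y) = C1 + C2*erf(3*sqrt(10)*y/10)


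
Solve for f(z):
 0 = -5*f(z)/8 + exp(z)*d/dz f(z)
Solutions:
 f(z) = C1*exp(-5*exp(-z)/8)


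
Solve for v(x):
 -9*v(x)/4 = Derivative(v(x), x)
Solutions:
 v(x) = C1*exp(-9*x/4)


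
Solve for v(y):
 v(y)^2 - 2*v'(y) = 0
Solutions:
 v(y) = -2/(C1 + y)


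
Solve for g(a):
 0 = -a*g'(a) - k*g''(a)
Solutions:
 g(a) = C1 + C2*sqrt(k)*erf(sqrt(2)*a*sqrt(1/k)/2)


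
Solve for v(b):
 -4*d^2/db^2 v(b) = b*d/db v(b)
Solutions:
 v(b) = C1 + C2*erf(sqrt(2)*b/4)


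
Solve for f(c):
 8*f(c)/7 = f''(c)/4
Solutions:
 f(c) = C1*exp(-4*sqrt(14)*c/7) + C2*exp(4*sqrt(14)*c/7)


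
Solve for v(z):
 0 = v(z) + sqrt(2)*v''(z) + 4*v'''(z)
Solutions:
 v(z) = C1*exp(z*(-2*sqrt(2) + 2^(2/3)/(sqrt(2) + 108 + sqrt(-2 + (sqrt(2) + 108)^2))^(1/3) + 2^(1/3)*(sqrt(2) + 108 + sqrt(-2 + (sqrt(2) + 108)^2))^(1/3))/24)*sin(2^(1/3)*sqrt(3)*z*(-(sqrt(2) + 108 + sqrt(-2 + (sqrt(2) + 108)^2))^(1/3) + 2^(1/3)/(sqrt(2) + 108 + sqrt(-2 + (sqrt(2) + 108)^2))^(1/3))/24) + C2*exp(z*(-2*sqrt(2) + 2^(2/3)/(sqrt(2) + 108 + sqrt(-2 + (sqrt(2) + 108)^2))^(1/3) + 2^(1/3)*(sqrt(2) + 108 + sqrt(-2 + (sqrt(2) + 108)^2))^(1/3))/24)*cos(2^(1/3)*sqrt(3)*z*(-(sqrt(2) + 108 + sqrt(-2 + (sqrt(2) + 108)^2))^(1/3) + 2^(1/3)/(sqrt(2) + 108 + sqrt(-2 + (sqrt(2) + 108)^2))^(1/3))/24) + C3*exp(-z*(2^(2/3)/(sqrt(2) + 108 + sqrt(-2 + (sqrt(2) + 108)^2))^(1/3) + sqrt(2) + 2^(1/3)*(sqrt(2) + 108 + sqrt(-2 + (sqrt(2) + 108)^2))^(1/3))/12)


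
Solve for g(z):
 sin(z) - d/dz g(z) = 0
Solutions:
 g(z) = C1 - cos(z)


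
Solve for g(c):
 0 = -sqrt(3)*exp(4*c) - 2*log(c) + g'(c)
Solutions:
 g(c) = C1 + 2*c*log(c) - 2*c + sqrt(3)*exp(4*c)/4


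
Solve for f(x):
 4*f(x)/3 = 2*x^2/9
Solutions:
 f(x) = x^2/6


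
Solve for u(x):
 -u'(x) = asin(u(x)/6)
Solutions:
 Integral(1/asin(_y/6), (_y, u(x))) = C1 - x


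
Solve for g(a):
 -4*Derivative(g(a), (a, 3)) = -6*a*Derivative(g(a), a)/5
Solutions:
 g(a) = C1 + Integral(C2*airyai(10^(2/3)*3^(1/3)*a/10) + C3*airybi(10^(2/3)*3^(1/3)*a/10), a)


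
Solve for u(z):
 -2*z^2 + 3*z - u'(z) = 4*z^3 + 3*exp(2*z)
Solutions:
 u(z) = C1 - z^4 - 2*z^3/3 + 3*z^2/2 - 3*exp(2*z)/2


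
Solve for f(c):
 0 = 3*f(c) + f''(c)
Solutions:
 f(c) = C1*sin(sqrt(3)*c) + C2*cos(sqrt(3)*c)


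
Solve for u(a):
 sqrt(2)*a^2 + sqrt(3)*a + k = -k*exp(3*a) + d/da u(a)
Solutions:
 u(a) = C1 + sqrt(2)*a^3/3 + sqrt(3)*a^2/2 + a*k + k*exp(3*a)/3


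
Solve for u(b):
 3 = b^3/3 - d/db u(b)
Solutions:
 u(b) = C1 + b^4/12 - 3*b


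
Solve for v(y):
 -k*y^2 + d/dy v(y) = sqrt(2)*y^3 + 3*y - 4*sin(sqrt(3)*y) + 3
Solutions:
 v(y) = C1 + k*y^3/3 + sqrt(2)*y^4/4 + 3*y^2/2 + 3*y + 4*sqrt(3)*cos(sqrt(3)*y)/3


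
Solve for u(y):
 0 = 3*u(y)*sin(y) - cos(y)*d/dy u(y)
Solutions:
 u(y) = C1/cos(y)^3


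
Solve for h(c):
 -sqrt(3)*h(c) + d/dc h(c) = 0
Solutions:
 h(c) = C1*exp(sqrt(3)*c)


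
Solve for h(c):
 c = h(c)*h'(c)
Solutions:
 h(c) = -sqrt(C1 + c^2)
 h(c) = sqrt(C1 + c^2)


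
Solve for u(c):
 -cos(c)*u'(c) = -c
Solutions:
 u(c) = C1 + Integral(c/cos(c), c)


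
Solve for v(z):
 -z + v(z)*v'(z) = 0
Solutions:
 v(z) = -sqrt(C1 + z^2)
 v(z) = sqrt(C1 + z^2)


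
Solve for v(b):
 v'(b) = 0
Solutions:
 v(b) = C1


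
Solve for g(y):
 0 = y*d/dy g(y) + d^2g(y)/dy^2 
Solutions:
 g(y) = C1 + C2*erf(sqrt(2)*y/2)


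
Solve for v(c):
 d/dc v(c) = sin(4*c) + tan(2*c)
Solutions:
 v(c) = C1 - log(cos(2*c))/2 - cos(4*c)/4


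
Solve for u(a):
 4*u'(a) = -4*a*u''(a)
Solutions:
 u(a) = C1 + C2*log(a)


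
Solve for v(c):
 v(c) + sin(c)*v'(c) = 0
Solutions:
 v(c) = C1*sqrt(cos(c) + 1)/sqrt(cos(c) - 1)


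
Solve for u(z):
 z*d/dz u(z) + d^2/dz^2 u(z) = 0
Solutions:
 u(z) = C1 + C2*erf(sqrt(2)*z/2)


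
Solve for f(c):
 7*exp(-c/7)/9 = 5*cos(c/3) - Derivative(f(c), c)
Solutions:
 f(c) = C1 + 15*sin(c/3) + 49*exp(-c/7)/9


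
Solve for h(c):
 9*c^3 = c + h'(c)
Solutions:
 h(c) = C1 + 9*c^4/4 - c^2/2


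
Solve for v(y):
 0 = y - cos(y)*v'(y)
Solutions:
 v(y) = C1 + Integral(y/cos(y), y)


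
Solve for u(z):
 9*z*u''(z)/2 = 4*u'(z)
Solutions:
 u(z) = C1 + C2*z^(17/9)


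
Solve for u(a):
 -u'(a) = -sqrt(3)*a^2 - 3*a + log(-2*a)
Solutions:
 u(a) = C1 + sqrt(3)*a^3/3 + 3*a^2/2 - a*log(-a) + a*(1 - log(2))


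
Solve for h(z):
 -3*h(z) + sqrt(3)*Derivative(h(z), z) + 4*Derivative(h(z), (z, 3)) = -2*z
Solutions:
 h(z) = C1*exp(-z*(-3^(5/6)/(9 + sqrt(sqrt(3) + 81))^(1/3) + 3^(2/3)*(9 + sqrt(sqrt(3) + 81))^(1/3))/12)*sin(z*(3^(1/3)/(9 + sqrt(sqrt(3) + 81))^(1/3) + 3^(1/6)*(9 + sqrt(sqrt(3) + 81))^(1/3))/4) + C2*exp(-z*(-3^(5/6)/(9 + sqrt(sqrt(3) + 81))^(1/3) + 3^(2/3)*(9 + sqrt(sqrt(3) + 81))^(1/3))/12)*cos(z*(3^(1/3)/(9 + sqrt(sqrt(3) + 81))^(1/3) + 3^(1/6)*(9 + sqrt(sqrt(3) + 81))^(1/3))/4) + C3*exp(z*(-3^(5/6)/(9 + sqrt(sqrt(3) + 81))^(1/3) + 3^(2/3)*(9 + sqrt(sqrt(3) + 81))^(1/3))/6) + 2*z/3 + 2*sqrt(3)/9


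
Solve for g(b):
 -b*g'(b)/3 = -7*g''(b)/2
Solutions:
 g(b) = C1 + C2*erfi(sqrt(21)*b/21)


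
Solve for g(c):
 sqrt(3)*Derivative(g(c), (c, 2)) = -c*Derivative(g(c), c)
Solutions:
 g(c) = C1 + C2*erf(sqrt(2)*3^(3/4)*c/6)


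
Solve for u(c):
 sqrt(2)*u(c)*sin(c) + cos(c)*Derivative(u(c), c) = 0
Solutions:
 u(c) = C1*cos(c)^(sqrt(2))


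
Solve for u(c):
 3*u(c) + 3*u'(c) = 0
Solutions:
 u(c) = C1*exp(-c)


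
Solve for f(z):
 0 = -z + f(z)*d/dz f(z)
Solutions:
 f(z) = -sqrt(C1 + z^2)
 f(z) = sqrt(C1 + z^2)


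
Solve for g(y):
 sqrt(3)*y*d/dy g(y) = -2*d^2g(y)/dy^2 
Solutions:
 g(y) = C1 + C2*erf(3^(1/4)*y/2)


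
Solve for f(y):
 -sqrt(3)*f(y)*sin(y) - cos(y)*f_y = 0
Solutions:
 f(y) = C1*cos(y)^(sqrt(3))


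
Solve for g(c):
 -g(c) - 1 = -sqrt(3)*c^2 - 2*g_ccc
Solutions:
 g(c) = C3*exp(2^(2/3)*c/2) + sqrt(3)*c^2 + (C1*sin(2^(2/3)*sqrt(3)*c/4) + C2*cos(2^(2/3)*sqrt(3)*c/4))*exp(-2^(2/3)*c/4) - 1


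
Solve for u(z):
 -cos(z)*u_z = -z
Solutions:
 u(z) = C1 + Integral(z/cos(z), z)


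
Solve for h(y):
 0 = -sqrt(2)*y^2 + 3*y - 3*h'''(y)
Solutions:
 h(y) = C1 + C2*y + C3*y^2 - sqrt(2)*y^5/180 + y^4/24


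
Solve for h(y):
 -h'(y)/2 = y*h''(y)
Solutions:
 h(y) = C1 + C2*sqrt(y)


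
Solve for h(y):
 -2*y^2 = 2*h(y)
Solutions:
 h(y) = -y^2


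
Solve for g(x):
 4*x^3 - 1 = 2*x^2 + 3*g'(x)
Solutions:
 g(x) = C1 + x^4/3 - 2*x^3/9 - x/3


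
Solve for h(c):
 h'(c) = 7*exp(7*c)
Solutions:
 h(c) = C1 + exp(7*c)


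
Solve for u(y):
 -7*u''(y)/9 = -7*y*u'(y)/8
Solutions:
 u(y) = C1 + C2*erfi(3*y/4)


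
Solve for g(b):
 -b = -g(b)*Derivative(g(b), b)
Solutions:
 g(b) = -sqrt(C1 + b^2)
 g(b) = sqrt(C1 + b^2)


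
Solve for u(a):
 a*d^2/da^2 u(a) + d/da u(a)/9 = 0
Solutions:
 u(a) = C1 + C2*a^(8/9)


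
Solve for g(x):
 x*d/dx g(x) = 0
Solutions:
 g(x) = C1


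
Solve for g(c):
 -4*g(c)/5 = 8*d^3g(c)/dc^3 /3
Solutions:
 g(c) = C3*exp(-10^(2/3)*3^(1/3)*c/10) + (C1*sin(10^(2/3)*3^(5/6)*c/20) + C2*cos(10^(2/3)*3^(5/6)*c/20))*exp(10^(2/3)*3^(1/3)*c/20)


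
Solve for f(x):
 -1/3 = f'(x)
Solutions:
 f(x) = C1 - x/3


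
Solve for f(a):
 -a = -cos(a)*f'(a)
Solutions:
 f(a) = C1 + Integral(a/cos(a), a)


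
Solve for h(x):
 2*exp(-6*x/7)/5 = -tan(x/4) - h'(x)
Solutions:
 h(x) = C1 - 2*log(tan(x/4)^2 + 1) + 7*exp(-6*x/7)/15


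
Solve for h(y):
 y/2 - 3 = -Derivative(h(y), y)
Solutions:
 h(y) = C1 - y^2/4 + 3*y


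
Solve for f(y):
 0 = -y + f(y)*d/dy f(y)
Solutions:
 f(y) = -sqrt(C1 + y^2)
 f(y) = sqrt(C1 + y^2)


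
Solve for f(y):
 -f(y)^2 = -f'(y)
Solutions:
 f(y) = -1/(C1 + y)


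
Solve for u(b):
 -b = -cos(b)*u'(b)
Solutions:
 u(b) = C1 + Integral(b/cos(b), b)


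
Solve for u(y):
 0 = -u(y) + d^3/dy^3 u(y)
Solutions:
 u(y) = C3*exp(y) + (C1*sin(sqrt(3)*y/2) + C2*cos(sqrt(3)*y/2))*exp(-y/2)


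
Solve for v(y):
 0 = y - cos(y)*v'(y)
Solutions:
 v(y) = C1 + Integral(y/cos(y), y)


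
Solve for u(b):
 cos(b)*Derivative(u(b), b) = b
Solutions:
 u(b) = C1 + Integral(b/cos(b), b)


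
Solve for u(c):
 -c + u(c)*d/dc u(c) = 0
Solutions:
 u(c) = -sqrt(C1 + c^2)
 u(c) = sqrt(C1 + c^2)


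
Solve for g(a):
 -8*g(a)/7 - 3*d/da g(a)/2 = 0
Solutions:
 g(a) = C1*exp(-16*a/21)


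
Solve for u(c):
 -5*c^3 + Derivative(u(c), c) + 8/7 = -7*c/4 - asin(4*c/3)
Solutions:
 u(c) = C1 + 5*c^4/4 - 7*c^2/8 - c*asin(4*c/3) - 8*c/7 - sqrt(9 - 16*c^2)/4


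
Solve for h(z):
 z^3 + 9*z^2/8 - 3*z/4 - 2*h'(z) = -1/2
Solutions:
 h(z) = C1 + z^4/8 + 3*z^3/16 - 3*z^2/16 + z/4


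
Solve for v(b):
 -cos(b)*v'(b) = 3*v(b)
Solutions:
 v(b) = C1*(sin(b) - 1)^(3/2)/(sin(b) + 1)^(3/2)


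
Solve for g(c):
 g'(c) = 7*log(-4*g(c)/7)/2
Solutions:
 -2*Integral(1/(log(-_y) - log(7) + 2*log(2)), (_y, g(c)))/7 = C1 - c


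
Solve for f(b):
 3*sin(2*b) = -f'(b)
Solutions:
 f(b) = C1 + 3*cos(2*b)/2


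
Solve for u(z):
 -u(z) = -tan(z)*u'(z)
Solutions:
 u(z) = C1*sin(z)


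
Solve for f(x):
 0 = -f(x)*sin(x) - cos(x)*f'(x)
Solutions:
 f(x) = C1*cos(x)


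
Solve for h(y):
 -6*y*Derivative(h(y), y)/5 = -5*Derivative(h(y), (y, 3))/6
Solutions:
 h(y) = C1 + Integral(C2*airyai(5^(1/3)*6^(2/3)*y/5) + C3*airybi(5^(1/3)*6^(2/3)*y/5), y)


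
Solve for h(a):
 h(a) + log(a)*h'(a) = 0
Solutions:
 h(a) = C1*exp(-li(a))


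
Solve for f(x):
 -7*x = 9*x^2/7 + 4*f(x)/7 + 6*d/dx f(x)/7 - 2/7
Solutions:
 f(x) = C1*exp(-2*x/3) - 9*x^2/4 - 11*x/2 + 35/4


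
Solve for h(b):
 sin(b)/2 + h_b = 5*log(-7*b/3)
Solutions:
 h(b) = C1 + 5*b*log(-b) - 5*b*log(3) - 5*b + 5*b*log(7) + cos(b)/2


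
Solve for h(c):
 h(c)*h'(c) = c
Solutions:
 h(c) = -sqrt(C1 + c^2)
 h(c) = sqrt(C1 + c^2)


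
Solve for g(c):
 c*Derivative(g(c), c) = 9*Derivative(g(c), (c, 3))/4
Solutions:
 g(c) = C1 + Integral(C2*airyai(2^(2/3)*3^(1/3)*c/3) + C3*airybi(2^(2/3)*3^(1/3)*c/3), c)


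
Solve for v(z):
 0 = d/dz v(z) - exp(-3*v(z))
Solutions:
 v(z) = log(C1 + 3*z)/3
 v(z) = log((-3^(1/3) - 3^(5/6)*I)*(C1 + z)^(1/3)/2)
 v(z) = log((-3^(1/3) + 3^(5/6)*I)*(C1 + z)^(1/3)/2)


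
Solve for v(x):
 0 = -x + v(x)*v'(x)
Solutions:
 v(x) = -sqrt(C1 + x^2)
 v(x) = sqrt(C1 + x^2)


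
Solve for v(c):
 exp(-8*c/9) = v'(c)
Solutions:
 v(c) = C1 - 9*exp(-8*c/9)/8


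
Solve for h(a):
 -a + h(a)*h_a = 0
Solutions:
 h(a) = -sqrt(C1 + a^2)
 h(a) = sqrt(C1 + a^2)


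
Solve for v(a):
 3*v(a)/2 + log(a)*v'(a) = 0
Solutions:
 v(a) = C1*exp(-3*li(a)/2)


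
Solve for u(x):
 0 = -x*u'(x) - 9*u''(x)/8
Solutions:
 u(x) = C1 + C2*erf(2*x/3)


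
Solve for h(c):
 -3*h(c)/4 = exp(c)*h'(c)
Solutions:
 h(c) = C1*exp(3*exp(-c)/4)


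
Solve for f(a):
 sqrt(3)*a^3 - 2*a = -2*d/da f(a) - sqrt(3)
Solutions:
 f(a) = C1 - sqrt(3)*a^4/8 + a^2/2 - sqrt(3)*a/2


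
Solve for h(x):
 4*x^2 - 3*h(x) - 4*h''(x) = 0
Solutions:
 h(x) = C1*sin(sqrt(3)*x/2) + C2*cos(sqrt(3)*x/2) + 4*x^2/3 - 32/9


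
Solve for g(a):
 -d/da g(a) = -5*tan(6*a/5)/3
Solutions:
 g(a) = C1 - 25*log(cos(6*a/5))/18


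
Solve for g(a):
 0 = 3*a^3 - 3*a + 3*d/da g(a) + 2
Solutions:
 g(a) = C1 - a^4/4 + a^2/2 - 2*a/3


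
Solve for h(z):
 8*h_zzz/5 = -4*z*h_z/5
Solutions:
 h(z) = C1 + Integral(C2*airyai(-2^(2/3)*z/2) + C3*airybi(-2^(2/3)*z/2), z)


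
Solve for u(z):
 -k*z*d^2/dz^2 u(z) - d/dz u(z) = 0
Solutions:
 u(z) = C1 + z^(((re(k) - 1)*re(k) + im(k)^2)/(re(k)^2 + im(k)^2))*(C2*sin(log(z)*Abs(im(k))/(re(k)^2 + im(k)^2)) + C3*cos(log(z)*im(k)/(re(k)^2 + im(k)^2)))


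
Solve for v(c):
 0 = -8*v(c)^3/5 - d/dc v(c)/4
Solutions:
 v(c) = -sqrt(10)*sqrt(-1/(C1 - 32*c))/2
 v(c) = sqrt(10)*sqrt(-1/(C1 - 32*c))/2


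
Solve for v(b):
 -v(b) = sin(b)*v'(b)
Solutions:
 v(b) = C1*sqrt(cos(b) + 1)/sqrt(cos(b) - 1)


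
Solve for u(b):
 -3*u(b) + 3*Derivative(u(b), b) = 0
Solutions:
 u(b) = C1*exp(b)


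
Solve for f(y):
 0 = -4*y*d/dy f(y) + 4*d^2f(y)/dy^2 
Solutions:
 f(y) = C1 + C2*erfi(sqrt(2)*y/2)


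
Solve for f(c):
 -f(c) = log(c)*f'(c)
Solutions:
 f(c) = C1*exp(-li(c))


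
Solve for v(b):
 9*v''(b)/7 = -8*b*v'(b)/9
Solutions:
 v(b) = C1 + C2*erf(2*sqrt(7)*b/9)


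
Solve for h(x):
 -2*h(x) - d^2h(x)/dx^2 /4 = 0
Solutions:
 h(x) = C1*sin(2*sqrt(2)*x) + C2*cos(2*sqrt(2)*x)


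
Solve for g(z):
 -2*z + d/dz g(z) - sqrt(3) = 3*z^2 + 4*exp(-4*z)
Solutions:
 g(z) = C1 + z^3 + z^2 + sqrt(3)*z - exp(-4*z)


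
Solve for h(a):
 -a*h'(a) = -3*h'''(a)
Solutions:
 h(a) = C1 + Integral(C2*airyai(3^(2/3)*a/3) + C3*airybi(3^(2/3)*a/3), a)


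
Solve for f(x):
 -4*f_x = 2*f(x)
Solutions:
 f(x) = C1*exp(-x/2)


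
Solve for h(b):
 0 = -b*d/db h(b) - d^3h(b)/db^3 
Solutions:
 h(b) = C1 + Integral(C2*airyai(-b) + C3*airybi(-b), b)


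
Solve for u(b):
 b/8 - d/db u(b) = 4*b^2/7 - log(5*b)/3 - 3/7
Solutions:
 u(b) = C1 - 4*b^3/21 + b^2/16 + b*log(b)/3 + 2*b/21 + b*log(5)/3


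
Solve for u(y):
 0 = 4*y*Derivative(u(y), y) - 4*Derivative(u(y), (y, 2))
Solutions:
 u(y) = C1 + C2*erfi(sqrt(2)*y/2)


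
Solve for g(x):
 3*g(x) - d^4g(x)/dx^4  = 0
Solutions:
 g(x) = C1*exp(-3^(1/4)*x) + C2*exp(3^(1/4)*x) + C3*sin(3^(1/4)*x) + C4*cos(3^(1/4)*x)


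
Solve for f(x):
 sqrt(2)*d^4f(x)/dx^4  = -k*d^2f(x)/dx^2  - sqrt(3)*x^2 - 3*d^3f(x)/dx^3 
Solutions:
 f(x) = C1 + C2*x + C3*exp(sqrt(2)*x*(sqrt(-4*sqrt(2)*k + 9) - 3)/4) + C4*exp(-sqrt(2)*x*(sqrt(-4*sqrt(2)*k + 9) + 3)/4) - sqrt(3)*x^4/(12*k) + sqrt(3)*x^3/k^2 + x^2*(sqrt(6) - 9*sqrt(3)/k)/k^2


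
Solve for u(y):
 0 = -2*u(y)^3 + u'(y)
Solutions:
 u(y) = -sqrt(2)*sqrt(-1/(C1 + 2*y))/2
 u(y) = sqrt(2)*sqrt(-1/(C1 + 2*y))/2


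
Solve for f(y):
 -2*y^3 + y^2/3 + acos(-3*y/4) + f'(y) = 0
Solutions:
 f(y) = C1 + y^4/2 - y^3/9 - y*acos(-3*y/4) - sqrt(16 - 9*y^2)/3


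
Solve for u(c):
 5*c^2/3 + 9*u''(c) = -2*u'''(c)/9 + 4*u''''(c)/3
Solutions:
 u(c) = C1 + C2*c + C3*exp(c*(1 - sqrt(973))/12) + C4*exp(c*(1 + sqrt(973))/12) - 5*c^4/324 + 10*c^3/6561 - 4880*c^2/177147


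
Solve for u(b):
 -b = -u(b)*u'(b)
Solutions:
 u(b) = -sqrt(C1 + b^2)
 u(b) = sqrt(C1 + b^2)


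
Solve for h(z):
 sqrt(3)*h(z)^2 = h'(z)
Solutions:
 h(z) = -1/(C1 + sqrt(3)*z)


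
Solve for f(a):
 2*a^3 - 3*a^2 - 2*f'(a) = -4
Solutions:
 f(a) = C1 + a^4/4 - a^3/2 + 2*a


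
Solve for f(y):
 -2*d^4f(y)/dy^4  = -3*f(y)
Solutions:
 f(y) = C1*exp(-2^(3/4)*3^(1/4)*y/2) + C2*exp(2^(3/4)*3^(1/4)*y/2) + C3*sin(2^(3/4)*3^(1/4)*y/2) + C4*cos(2^(3/4)*3^(1/4)*y/2)


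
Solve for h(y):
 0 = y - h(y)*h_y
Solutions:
 h(y) = -sqrt(C1 + y^2)
 h(y) = sqrt(C1 + y^2)


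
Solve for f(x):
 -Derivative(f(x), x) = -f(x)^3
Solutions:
 f(x) = -sqrt(2)*sqrt(-1/(C1 + x))/2
 f(x) = sqrt(2)*sqrt(-1/(C1 + x))/2


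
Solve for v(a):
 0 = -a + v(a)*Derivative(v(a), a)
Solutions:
 v(a) = -sqrt(C1 + a^2)
 v(a) = sqrt(C1 + a^2)


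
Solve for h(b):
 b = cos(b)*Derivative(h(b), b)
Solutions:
 h(b) = C1 + Integral(b/cos(b), b)


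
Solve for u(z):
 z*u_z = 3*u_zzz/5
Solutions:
 u(z) = C1 + Integral(C2*airyai(3^(2/3)*5^(1/3)*z/3) + C3*airybi(3^(2/3)*5^(1/3)*z/3), z)


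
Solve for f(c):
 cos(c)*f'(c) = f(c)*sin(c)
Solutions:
 f(c) = C1/cos(c)


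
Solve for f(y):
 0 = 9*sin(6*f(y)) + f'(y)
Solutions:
 f(y) = -acos((-C1 - exp(108*y))/(C1 - exp(108*y)))/6 + pi/3
 f(y) = acos((-C1 - exp(108*y))/(C1 - exp(108*y)))/6
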